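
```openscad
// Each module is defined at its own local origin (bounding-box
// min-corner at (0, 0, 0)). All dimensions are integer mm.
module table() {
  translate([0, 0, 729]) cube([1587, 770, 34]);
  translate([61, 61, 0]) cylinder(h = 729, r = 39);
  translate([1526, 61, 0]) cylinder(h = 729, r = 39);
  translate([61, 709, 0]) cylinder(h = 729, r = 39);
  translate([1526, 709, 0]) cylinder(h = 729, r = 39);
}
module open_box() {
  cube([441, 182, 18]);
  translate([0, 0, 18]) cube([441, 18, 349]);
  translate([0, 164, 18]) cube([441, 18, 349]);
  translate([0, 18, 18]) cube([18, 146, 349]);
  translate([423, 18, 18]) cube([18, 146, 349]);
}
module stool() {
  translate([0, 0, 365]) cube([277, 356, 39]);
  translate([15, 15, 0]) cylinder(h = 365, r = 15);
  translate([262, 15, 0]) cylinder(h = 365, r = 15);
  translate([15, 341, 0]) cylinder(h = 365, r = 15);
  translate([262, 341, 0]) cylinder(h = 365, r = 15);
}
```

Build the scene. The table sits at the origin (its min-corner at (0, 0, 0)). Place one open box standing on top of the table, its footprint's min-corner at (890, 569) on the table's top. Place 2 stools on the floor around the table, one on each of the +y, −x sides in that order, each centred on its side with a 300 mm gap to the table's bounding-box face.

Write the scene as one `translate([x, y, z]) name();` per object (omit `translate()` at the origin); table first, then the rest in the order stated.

table();
translate([890, 569, 763]) open_box();
translate([655, 1070, 0]) stool();
translate([-577, 207, 0]) stool();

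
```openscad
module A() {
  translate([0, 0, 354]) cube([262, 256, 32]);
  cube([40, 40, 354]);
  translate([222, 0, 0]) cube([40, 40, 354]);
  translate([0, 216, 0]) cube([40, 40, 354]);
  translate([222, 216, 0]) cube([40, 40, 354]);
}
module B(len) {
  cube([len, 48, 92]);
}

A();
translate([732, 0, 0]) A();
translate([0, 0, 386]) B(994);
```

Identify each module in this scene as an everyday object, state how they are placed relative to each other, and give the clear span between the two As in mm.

A is a stool. B is a beam. A beam spans the tops of two stools. The clear span between the two stools is 470 mm.

Second stool starts at x = 732; first ends at x = 262; clear span = 732 − 262 = 470 mm.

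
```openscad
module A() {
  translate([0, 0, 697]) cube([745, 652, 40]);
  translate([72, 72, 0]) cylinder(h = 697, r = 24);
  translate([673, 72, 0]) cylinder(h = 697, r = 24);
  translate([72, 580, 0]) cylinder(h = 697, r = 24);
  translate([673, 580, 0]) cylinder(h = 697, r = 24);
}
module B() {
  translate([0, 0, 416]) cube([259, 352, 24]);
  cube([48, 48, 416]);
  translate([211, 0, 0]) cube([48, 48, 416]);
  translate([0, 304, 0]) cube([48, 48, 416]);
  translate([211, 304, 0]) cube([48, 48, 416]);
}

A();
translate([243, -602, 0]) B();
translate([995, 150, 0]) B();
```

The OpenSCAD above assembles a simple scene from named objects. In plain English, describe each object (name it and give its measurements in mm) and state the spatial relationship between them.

A is a rectangular dining table. The top is 745×652×40 mm with its upper surface at z = 737 mm. It stands on four round legs of 48 mm diameter, each leg's bounding box inset 48 mm from the nearest pair of top edges, running from the floor to the underside of the top.

B is a four-legged stool. The seat is a 259×352×24 mm slab whose top surface is at z = 440 mm; four square legs, each 48×48 mm in cross-section, run from the floor (z = 0) to the underside of the seat, each flush with a corner of the seat.

Two stools sit around the table at the −y, +x sides.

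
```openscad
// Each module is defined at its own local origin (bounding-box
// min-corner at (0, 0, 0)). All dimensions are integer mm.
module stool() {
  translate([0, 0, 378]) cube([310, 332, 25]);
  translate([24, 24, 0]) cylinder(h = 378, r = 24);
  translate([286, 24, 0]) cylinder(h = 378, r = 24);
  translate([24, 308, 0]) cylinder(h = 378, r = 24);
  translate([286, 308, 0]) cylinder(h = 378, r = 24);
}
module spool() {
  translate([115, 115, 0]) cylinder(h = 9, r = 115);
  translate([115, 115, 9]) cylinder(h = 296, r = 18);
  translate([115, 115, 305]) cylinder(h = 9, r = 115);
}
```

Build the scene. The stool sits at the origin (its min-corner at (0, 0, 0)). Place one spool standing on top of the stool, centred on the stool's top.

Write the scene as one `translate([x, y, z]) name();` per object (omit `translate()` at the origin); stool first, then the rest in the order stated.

stool();
translate([40, 51, 403]) spool();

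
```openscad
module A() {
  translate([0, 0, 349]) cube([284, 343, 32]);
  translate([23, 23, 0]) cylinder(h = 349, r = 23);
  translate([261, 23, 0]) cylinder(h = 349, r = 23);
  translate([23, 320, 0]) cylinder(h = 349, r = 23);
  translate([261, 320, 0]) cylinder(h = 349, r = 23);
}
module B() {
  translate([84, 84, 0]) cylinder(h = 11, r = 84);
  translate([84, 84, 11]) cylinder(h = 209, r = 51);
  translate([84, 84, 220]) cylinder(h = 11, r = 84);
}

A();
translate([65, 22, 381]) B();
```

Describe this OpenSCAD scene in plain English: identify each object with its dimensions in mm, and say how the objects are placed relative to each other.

A is a four-legged stool. The seat is 284×343 mm, 32 mm thick, top at z = 381 mm. It stands on four round legs, each 46 mm in diameter, from z = 0 to the seat underside, each leg's axis is inset half a diameter from the nearest pair of seat edges (so the leg's bounding box is flush with the corner).

B is a spool: two coaxial disc flanges of radius 84 mm and thickness 11 mm, joined by a core cylinder of radius 51 mm and height 209 mm. The lower flange rests on z = 0 and the three cylinders share a vertical axis.

The spool is on top of the stool.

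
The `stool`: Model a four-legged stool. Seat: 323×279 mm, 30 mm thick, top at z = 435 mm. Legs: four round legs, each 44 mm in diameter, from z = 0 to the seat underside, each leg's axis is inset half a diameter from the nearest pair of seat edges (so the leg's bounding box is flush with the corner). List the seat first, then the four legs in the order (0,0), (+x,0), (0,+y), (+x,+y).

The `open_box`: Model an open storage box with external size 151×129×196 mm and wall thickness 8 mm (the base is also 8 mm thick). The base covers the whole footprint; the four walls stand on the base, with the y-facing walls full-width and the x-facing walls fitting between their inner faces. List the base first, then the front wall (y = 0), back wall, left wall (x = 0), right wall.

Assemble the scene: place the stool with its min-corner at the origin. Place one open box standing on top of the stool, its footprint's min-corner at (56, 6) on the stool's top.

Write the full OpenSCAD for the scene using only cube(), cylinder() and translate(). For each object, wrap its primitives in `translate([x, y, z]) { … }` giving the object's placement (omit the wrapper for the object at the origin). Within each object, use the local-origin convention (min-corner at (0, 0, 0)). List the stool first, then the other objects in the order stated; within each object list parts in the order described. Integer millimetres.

translate([0, 0, 405]) cube([323, 279, 30]);
translate([22, 22, 0]) cylinder(h = 405, r = 22);
translate([301, 22, 0]) cylinder(h = 405, r = 22);
translate([22, 257, 0]) cylinder(h = 405, r = 22);
translate([301, 257, 0]) cylinder(h = 405, r = 22);
translate([56, 6, 435]) {
  cube([151, 129, 8]);
  translate([0, 0, 8]) cube([151, 8, 188]);
  translate([0, 121, 8]) cube([151, 8, 188]);
  translate([0, 8, 8]) cube([8, 113, 188]);
  translate([143, 8, 8]) cube([8, 113, 188]);
}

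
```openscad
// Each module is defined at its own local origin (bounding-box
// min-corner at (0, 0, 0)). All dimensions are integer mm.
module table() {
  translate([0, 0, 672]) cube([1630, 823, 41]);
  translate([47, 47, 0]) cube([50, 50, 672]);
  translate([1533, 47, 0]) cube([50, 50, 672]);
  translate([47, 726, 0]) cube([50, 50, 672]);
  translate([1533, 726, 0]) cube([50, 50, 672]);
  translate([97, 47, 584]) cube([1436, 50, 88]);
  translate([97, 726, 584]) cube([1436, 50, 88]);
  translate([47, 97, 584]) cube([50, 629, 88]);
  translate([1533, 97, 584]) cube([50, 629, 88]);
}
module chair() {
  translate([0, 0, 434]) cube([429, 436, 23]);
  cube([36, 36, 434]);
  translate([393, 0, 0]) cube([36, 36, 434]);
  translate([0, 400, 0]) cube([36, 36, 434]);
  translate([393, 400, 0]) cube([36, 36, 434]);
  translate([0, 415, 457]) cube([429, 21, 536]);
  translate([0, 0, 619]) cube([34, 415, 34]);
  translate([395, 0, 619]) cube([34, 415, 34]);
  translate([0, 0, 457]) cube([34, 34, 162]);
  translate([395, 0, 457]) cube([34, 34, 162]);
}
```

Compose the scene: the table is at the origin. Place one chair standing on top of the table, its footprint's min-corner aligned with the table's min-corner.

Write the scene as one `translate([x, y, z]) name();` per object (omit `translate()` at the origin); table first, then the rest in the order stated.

table();
translate([0, 0, 713]) chair();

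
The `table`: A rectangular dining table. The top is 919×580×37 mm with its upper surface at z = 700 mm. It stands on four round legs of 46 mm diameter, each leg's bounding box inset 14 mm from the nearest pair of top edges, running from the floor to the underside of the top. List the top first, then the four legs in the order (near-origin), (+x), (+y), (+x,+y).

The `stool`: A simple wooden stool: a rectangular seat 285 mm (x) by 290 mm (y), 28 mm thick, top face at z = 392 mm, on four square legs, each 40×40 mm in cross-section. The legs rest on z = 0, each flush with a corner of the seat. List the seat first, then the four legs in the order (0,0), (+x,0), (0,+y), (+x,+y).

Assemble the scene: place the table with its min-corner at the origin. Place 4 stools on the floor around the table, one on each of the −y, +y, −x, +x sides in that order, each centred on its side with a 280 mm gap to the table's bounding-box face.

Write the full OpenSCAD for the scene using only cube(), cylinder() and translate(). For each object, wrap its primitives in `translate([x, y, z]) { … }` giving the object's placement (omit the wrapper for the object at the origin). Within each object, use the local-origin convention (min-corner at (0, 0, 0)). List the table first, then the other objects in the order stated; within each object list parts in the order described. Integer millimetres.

translate([0, 0, 663]) cube([919, 580, 37]);
translate([37, 37, 0]) cylinder(h = 663, r = 23);
translate([882, 37, 0]) cylinder(h = 663, r = 23);
translate([37, 543, 0]) cylinder(h = 663, r = 23);
translate([882, 543, 0]) cylinder(h = 663, r = 23);
translate([317, -570, 0]) {
  translate([0, 0, 364]) cube([285, 290, 28]);
  cube([40, 40, 364]);
  translate([245, 0, 0]) cube([40, 40, 364]);
  translate([0, 250, 0]) cube([40, 40, 364]);
  translate([245, 250, 0]) cube([40, 40, 364]);
}
translate([317, 860, 0]) {
  translate([0, 0, 364]) cube([285, 290, 28]);
  cube([40, 40, 364]);
  translate([245, 0, 0]) cube([40, 40, 364]);
  translate([0, 250, 0]) cube([40, 40, 364]);
  translate([245, 250, 0]) cube([40, 40, 364]);
}
translate([-565, 145, 0]) {
  translate([0, 0, 364]) cube([285, 290, 28]);
  cube([40, 40, 364]);
  translate([245, 0, 0]) cube([40, 40, 364]);
  translate([0, 250, 0]) cube([40, 40, 364]);
  translate([245, 250, 0]) cube([40, 40, 364]);
}
translate([1199, 145, 0]) {
  translate([0, 0, 364]) cube([285, 290, 28]);
  cube([40, 40, 364]);
  translate([245, 0, 0]) cube([40, 40, 364]);
  translate([0, 250, 0]) cube([40, 40, 364]);
  translate([245, 250, 0]) cube([40, 40, 364]);
}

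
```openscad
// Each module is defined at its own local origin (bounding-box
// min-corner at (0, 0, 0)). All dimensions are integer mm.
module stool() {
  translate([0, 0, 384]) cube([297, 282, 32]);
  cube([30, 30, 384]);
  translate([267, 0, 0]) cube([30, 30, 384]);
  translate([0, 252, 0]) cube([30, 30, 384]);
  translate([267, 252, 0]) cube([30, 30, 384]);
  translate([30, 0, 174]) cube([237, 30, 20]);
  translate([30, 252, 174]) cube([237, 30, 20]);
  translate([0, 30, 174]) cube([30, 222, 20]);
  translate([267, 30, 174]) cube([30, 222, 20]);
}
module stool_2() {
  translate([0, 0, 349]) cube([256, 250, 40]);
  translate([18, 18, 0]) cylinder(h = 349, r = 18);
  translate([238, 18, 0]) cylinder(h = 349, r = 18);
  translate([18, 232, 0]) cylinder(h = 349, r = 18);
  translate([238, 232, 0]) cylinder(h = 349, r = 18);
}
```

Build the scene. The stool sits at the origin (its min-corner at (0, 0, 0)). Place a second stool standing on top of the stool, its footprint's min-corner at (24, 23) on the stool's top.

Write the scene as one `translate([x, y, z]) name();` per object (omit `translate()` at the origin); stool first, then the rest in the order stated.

stool();
translate([24, 23, 416]) stool_2();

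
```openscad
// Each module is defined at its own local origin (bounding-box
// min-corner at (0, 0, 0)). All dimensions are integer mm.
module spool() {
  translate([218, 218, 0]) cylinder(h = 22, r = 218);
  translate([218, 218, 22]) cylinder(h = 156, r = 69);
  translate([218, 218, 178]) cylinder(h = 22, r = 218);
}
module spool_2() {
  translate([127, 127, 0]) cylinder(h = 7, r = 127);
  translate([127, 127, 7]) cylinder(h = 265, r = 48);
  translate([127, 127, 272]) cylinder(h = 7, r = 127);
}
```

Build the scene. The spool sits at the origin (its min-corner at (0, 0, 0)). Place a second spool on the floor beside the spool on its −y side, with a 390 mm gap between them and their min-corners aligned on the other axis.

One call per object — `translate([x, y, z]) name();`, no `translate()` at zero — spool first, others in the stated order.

spool();
translate([0, -644, 0]) spool_2();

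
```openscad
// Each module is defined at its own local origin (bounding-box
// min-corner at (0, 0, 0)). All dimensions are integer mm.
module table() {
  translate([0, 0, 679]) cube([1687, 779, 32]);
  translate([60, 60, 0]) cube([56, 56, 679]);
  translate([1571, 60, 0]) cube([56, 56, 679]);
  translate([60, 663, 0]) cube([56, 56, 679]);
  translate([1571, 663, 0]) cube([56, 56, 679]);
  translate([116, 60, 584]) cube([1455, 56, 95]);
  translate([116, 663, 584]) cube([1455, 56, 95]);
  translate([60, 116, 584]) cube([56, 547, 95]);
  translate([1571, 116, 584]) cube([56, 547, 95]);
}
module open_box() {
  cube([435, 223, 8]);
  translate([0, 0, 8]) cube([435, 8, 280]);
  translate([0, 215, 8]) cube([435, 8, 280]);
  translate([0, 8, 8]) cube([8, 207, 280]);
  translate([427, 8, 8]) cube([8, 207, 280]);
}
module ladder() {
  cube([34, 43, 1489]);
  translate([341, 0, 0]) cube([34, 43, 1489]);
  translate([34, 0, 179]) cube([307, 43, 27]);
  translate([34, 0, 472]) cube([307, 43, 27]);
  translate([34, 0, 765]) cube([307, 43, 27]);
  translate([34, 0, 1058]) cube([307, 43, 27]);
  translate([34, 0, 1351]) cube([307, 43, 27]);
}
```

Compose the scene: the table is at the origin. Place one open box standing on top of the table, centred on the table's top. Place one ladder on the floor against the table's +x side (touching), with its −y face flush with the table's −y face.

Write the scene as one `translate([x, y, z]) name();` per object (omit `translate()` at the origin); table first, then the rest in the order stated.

table();
translate([626, 278, 711]) open_box();
translate([1687, 0, 0]) ladder();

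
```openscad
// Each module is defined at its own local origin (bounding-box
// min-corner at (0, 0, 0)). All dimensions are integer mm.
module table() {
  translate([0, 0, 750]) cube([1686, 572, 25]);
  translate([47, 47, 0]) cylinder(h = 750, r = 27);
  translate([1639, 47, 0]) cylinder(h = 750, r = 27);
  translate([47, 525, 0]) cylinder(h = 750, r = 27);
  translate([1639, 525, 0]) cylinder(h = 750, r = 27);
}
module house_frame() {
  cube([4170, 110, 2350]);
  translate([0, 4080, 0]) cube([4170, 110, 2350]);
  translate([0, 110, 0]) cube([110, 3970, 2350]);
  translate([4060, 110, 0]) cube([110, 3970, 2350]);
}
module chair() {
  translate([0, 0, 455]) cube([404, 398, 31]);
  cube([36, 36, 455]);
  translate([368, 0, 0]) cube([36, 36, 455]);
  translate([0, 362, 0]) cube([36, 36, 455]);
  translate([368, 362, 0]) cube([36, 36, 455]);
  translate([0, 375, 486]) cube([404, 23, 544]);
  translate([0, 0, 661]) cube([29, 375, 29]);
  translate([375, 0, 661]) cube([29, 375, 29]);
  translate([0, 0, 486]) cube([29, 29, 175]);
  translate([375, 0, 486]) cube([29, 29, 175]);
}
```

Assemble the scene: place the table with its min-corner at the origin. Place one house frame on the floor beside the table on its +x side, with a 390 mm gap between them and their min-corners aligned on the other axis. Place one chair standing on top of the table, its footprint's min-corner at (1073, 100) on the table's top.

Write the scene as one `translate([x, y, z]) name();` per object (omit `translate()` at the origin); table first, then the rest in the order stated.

table();
translate([2076, 0, 0]) house_frame();
translate([1073, 100, 775]) chair();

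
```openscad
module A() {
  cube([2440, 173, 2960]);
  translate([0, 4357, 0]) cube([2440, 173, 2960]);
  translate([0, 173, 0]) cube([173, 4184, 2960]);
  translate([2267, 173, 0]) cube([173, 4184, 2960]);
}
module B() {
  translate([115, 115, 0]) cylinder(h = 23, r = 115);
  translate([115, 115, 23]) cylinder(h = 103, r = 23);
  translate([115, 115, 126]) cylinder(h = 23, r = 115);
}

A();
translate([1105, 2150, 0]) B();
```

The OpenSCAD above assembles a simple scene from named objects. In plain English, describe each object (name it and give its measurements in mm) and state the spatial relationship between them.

A is the wall frame of a small rectangular building: four walls, each 2960 mm tall and 173 mm thick, enclosing a footprint 2440 mm (x) by 4530 mm (y) outside-to-outside, with no floor or roof. The front and back walls (the −y and +y sides) span the full width; the two side walls fit between them.

B is a spool: two coaxial disc flanges of radius 115 mm and thickness 23 mm, joined by a core cylinder of radius 23 mm and height 103 mm. The lower flange rests on z = 0 and the three cylinders share a vertical axis.

The spool sits inside the house frame, centred.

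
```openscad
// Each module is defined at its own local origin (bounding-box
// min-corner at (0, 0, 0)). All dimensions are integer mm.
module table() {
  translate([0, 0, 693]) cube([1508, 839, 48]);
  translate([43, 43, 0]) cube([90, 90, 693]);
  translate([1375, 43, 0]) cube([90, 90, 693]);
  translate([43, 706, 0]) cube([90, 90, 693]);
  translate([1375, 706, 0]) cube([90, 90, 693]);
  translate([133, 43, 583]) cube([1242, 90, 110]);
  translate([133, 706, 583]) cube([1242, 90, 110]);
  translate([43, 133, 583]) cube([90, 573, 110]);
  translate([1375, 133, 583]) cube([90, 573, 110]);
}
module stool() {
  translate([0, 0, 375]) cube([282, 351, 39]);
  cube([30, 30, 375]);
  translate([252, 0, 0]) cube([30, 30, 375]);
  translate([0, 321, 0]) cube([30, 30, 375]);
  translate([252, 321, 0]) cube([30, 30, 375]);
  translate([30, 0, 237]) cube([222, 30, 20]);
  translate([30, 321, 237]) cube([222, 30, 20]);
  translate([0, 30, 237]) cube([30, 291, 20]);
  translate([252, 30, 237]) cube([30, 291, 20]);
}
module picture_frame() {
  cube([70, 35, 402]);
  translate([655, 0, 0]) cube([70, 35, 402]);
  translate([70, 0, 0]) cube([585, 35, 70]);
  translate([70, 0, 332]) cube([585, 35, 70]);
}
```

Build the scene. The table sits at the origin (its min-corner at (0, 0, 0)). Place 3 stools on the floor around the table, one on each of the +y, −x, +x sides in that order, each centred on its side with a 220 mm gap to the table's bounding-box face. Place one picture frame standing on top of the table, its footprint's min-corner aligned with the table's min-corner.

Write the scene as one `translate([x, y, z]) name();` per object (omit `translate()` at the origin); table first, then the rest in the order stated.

table();
translate([613, 1059, 0]) stool();
translate([-502, 244, 0]) stool();
translate([1728, 244, 0]) stool();
translate([0, 0, 741]) picture_frame();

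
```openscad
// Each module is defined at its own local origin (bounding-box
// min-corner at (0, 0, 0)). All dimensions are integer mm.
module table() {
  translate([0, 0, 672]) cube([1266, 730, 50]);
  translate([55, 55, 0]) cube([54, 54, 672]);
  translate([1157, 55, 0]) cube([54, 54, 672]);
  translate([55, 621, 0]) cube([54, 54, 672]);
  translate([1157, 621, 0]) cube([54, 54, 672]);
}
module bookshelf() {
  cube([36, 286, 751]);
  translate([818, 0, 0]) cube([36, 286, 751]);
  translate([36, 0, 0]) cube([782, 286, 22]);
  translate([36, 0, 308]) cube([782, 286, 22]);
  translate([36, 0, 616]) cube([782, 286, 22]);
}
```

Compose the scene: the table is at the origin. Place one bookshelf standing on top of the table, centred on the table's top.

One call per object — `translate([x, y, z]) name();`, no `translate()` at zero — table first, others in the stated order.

table();
translate([206, 222, 722]) bookshelf();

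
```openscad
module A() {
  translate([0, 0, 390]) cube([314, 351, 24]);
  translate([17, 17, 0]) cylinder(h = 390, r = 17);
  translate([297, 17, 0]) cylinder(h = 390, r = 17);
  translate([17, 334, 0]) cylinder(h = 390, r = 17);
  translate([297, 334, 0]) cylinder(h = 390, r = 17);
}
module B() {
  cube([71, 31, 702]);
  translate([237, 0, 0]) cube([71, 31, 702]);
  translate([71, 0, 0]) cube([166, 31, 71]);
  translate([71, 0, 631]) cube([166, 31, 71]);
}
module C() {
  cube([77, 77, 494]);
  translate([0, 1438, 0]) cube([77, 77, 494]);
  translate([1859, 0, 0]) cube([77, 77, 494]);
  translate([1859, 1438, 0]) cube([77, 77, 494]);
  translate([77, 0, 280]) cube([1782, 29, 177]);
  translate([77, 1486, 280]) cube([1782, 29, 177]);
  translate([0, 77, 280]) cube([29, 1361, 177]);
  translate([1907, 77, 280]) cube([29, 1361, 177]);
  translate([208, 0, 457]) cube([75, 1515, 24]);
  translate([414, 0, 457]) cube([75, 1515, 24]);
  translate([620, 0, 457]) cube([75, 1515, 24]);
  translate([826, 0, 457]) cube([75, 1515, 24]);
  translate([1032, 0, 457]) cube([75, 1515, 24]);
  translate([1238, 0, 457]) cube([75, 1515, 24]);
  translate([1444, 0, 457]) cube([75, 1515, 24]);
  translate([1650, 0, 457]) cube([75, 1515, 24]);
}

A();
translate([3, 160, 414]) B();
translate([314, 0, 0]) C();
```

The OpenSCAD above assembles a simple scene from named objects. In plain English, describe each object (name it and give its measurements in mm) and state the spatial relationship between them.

A is a four-legged stool. The seat is 314×351 mm, 24 mm thick, top at z = 414 mm. It stands on four round legs, each 34 mm in diameter, from z = 0 to the seat underside, each leg's axis is inset half a diameter from the nearest pair of seat edges (so the leg's bounding box is flush with the corner).

B is a rectangular picture frame lying in the x–z plane (depth along y). The opening is 166 mm wide (x) by 560 mm tall (z), surrounded by a border 71 mm wide on all four sides. The frame is 31 mm deep and is made of two full-height vertical stiles with two horizontal rails fitted between them.

C is a bed frame 1936 mm long (x) by 1515 mm wide (y). Four 77×77 mm corner posts, 494 mm tall, at the corners of the footprint. Four rails of 29 mm thickness and 177 mm height run between adjacent posts with their undersides at z = 280 mm, their outer faces flush with the outside of the frame (the two x-running rails run between the posts' inner faces; the two y-running rails run between the posts' inner faces). 8 slats, each 75 mm wide (x) and 24 mm thick, lie across the top of the two x-running rails, running the full 1515 mm width of the frame in y; the slats are evenly spaced along x between the inner faces of the end posts with equal gaps (rounded down to the nearest mm) at the −x end and between each pair — any rounding remainder accumulates at the +x end.

The picture frame is on top of the stool, centred. The bed frame is against the stool's +x side, with their −y faces flush.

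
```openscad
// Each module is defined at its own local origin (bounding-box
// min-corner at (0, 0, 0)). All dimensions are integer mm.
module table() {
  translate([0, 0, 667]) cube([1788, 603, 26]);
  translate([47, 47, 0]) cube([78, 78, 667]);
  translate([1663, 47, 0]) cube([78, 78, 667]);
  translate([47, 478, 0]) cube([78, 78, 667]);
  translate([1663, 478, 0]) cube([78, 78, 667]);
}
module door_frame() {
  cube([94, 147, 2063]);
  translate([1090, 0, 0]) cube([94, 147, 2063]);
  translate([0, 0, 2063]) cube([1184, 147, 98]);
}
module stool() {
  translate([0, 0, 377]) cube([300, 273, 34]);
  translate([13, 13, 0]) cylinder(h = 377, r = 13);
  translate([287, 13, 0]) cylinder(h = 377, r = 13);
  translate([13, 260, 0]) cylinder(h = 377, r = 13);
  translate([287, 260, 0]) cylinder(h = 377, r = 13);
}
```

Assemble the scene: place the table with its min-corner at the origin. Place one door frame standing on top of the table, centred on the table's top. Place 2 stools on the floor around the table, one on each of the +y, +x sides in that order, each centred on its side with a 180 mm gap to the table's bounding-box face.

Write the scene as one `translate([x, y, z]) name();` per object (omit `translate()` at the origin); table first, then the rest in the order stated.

table();
translate([302, 228, 693]) door_frame();
translate([744, 783, 0]) stool();
translate([1968, 165, 0]) stool();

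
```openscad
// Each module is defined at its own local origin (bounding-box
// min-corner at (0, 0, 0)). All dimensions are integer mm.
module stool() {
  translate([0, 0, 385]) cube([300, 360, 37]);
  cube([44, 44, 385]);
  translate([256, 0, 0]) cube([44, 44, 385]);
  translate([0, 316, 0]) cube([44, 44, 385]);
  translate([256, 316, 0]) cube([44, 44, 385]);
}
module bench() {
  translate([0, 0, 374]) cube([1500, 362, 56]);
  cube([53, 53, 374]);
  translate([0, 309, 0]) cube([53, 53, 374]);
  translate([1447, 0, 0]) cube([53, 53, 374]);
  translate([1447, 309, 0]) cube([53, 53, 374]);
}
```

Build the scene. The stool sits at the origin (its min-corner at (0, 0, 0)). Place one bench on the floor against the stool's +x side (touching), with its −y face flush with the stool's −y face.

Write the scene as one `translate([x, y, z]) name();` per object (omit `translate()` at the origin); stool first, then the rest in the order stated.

stool();
translate([300, 0, 0]) bench();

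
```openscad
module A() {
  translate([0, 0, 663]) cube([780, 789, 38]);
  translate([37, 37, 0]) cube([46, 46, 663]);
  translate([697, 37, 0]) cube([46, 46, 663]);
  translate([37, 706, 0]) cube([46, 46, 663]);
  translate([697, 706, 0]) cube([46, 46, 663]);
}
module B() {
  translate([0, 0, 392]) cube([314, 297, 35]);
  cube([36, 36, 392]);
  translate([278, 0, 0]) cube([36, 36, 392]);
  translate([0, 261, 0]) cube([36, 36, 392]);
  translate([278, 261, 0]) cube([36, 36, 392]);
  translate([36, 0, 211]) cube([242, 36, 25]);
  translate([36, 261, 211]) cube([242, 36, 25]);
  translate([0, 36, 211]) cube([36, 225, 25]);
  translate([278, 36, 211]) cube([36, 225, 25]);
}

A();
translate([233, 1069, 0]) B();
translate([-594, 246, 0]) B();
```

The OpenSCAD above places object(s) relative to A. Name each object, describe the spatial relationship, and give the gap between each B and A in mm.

Each stool's nearest face is 280 mm from the table's bounding box.

A is a table. B is a stool. Two stools sit around the table at the +y, −x sides. The gap between each stool and the table is 280 mm.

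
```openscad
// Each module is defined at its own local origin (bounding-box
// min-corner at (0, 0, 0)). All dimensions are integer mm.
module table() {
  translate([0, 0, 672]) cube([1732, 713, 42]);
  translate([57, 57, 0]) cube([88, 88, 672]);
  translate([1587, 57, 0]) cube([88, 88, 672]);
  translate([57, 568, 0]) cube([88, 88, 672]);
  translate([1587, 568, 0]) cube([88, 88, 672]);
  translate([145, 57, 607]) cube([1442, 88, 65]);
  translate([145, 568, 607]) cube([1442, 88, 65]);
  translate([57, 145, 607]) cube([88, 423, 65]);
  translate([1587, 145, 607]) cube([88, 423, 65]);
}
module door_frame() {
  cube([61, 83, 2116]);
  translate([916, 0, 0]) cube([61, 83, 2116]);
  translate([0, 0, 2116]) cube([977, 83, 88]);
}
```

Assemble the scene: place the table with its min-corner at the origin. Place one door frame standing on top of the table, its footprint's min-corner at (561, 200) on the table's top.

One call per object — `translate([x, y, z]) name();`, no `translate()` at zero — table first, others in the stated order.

table();
translate([561, 200, 714]) door_frame();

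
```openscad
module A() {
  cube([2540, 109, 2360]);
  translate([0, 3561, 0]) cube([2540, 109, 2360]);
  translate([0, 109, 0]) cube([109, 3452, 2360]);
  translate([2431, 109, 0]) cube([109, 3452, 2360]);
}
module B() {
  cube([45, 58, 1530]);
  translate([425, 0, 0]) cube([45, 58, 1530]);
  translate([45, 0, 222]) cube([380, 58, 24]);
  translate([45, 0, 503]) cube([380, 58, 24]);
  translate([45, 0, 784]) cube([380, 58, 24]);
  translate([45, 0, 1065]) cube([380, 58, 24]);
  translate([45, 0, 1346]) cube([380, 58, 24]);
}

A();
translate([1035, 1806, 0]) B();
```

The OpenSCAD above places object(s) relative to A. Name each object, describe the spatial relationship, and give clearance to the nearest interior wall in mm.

Clearances: x = 926, y = 1697; minimum 926 mm.

A is a house frame. B is a ladder. The ladder sits inside the house frame, centred. The clearance to the nearest interior wall is 926 mm.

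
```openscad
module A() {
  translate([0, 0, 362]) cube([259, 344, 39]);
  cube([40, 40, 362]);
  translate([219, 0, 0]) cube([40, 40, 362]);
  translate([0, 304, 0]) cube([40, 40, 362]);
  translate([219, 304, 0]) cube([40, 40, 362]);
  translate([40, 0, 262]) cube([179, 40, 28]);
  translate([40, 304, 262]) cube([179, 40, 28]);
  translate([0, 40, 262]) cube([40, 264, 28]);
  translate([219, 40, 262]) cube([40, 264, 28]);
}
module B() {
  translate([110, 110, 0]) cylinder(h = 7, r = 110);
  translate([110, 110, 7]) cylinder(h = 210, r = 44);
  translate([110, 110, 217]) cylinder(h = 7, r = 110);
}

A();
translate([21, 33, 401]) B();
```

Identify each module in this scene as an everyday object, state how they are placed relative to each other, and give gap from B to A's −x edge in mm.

A is a stool. B is a spool. The spool is on top of the stool. The gap from the spool to the stool's −x edge is 21 mm.

The spool's min-x is at 21; the stool's min-x is 0; gap = 21 mm.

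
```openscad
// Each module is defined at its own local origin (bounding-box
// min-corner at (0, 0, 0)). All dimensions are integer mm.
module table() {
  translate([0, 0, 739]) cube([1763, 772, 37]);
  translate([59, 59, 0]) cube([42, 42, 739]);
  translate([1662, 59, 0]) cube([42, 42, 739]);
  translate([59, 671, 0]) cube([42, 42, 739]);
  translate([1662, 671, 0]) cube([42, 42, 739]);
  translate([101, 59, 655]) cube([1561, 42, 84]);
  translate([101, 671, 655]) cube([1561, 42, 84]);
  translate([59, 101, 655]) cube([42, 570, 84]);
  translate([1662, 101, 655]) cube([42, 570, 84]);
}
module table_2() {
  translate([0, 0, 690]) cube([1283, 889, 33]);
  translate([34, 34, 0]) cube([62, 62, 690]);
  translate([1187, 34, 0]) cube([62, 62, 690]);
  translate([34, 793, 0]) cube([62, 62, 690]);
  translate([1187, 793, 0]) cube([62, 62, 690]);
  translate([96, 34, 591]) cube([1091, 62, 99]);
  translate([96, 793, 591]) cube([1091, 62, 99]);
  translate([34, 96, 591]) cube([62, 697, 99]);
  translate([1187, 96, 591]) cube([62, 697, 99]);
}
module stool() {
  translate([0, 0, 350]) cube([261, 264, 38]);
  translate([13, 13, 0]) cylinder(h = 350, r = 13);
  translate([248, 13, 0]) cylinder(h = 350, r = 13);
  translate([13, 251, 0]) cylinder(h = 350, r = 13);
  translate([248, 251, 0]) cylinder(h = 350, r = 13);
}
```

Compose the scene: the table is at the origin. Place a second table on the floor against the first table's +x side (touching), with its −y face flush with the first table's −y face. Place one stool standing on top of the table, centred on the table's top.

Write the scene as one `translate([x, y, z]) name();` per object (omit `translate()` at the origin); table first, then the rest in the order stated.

table();
translate([1763, 0, 0]) table_2();
translate([751, 254, 776]) stool();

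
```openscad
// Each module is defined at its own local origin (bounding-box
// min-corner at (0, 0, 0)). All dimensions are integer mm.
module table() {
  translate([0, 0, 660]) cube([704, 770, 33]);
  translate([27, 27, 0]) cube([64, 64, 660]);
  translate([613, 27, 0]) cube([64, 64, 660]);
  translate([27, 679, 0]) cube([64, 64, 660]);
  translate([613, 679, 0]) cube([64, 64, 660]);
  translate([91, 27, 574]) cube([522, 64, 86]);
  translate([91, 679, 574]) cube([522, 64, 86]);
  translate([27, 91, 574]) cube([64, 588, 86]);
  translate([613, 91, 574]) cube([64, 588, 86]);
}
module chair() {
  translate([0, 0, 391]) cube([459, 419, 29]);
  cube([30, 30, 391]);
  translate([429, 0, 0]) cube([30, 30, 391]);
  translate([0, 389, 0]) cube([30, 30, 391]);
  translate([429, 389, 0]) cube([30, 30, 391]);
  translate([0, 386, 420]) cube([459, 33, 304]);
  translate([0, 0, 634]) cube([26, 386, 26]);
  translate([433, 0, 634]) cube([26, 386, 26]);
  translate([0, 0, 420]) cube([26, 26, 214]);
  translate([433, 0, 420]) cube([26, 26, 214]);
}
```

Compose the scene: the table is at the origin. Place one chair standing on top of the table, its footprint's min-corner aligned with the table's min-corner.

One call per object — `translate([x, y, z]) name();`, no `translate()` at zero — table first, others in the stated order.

table();
translate([0, 0, 693]) chair();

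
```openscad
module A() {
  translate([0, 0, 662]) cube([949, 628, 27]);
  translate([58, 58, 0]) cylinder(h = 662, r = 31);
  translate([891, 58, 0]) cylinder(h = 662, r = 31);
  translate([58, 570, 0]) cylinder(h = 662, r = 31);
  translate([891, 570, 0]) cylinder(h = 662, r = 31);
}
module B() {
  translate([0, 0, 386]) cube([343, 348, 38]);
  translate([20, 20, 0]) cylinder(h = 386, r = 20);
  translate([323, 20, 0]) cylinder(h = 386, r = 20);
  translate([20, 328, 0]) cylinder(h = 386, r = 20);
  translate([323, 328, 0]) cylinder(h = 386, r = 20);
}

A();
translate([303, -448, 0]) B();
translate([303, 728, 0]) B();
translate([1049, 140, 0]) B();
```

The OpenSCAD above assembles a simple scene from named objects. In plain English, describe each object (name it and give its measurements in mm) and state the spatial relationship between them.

A is a table with a 949×628 mm rectangular top, 27 mm thick, top surface at z = 689 mm, supported by four round legs of 62 mm diameter, each leg's bounding box inset 27 mm from the nearest pair of top edges, running from the floor.

B is a simple wooden stool: a rectangular seat 343 mm (x) by 348 mm (y), 38 mm thick, top face at z = 424 mm, on four round legs, each 40 mm in diameter. The legs rest on z = 0, each leg's axis is inset half a diameter from the nearest pair of seat edges (so the leg's bounding box is flush with the corner).

Three stools sit around the table at the −y, +y, +x sides.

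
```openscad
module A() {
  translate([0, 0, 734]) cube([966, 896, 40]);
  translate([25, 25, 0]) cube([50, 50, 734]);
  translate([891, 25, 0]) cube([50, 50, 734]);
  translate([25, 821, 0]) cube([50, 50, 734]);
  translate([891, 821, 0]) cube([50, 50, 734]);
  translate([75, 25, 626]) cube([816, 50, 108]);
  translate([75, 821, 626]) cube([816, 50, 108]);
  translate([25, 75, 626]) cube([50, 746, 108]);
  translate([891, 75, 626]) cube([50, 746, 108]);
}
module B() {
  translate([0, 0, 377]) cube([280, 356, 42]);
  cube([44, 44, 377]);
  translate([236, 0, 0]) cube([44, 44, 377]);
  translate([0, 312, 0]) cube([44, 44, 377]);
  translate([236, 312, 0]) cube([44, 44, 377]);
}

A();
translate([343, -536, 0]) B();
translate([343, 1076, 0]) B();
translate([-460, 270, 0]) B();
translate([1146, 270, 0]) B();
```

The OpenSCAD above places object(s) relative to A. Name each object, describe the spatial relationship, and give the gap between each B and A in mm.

Each stool's nearest face is 180 mm from the table's bounding box.

A is a table. B is a stool. Four stools sit around the table at the −y, +y, −x, +x sides. The gap between each stool and the table is 180 mm.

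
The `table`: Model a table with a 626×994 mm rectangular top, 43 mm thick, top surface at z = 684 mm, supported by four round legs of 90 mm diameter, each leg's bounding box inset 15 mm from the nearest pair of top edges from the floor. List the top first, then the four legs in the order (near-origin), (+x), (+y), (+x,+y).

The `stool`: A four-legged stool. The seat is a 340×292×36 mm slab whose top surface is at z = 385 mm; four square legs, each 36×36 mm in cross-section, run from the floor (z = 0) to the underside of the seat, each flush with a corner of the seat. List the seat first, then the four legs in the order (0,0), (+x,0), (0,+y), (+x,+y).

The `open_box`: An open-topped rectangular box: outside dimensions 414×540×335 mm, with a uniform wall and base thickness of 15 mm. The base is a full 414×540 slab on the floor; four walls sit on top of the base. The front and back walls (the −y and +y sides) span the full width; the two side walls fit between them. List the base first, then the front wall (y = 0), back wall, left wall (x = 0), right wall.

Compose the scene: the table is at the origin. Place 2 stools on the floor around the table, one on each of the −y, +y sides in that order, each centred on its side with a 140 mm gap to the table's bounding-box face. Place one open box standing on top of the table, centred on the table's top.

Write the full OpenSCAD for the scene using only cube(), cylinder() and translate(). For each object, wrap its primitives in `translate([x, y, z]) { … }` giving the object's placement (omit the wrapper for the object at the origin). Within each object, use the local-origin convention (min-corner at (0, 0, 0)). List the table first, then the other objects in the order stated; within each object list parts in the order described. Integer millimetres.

translate([0, 0, 641]) cube([626, 994, 43]);
translate([60, 60, 0]) cylinder(h = 641, r = 45);
translate([566, 60, 0]) cylinder(h = 641, r = 45);
translate([60, 934, 0]) cylinder(h = 641, r = 45);
translate([566, 934, 0]) cylinder(h = 641, r = 45);
translate([143, -432, 0]) {
  translate([0, 0, 349]) cube([340, 292, 36]);
  cube([36, 36, 349]);
  translate([304, 0, 0]) cube([36, 36, 349]);
  translate([0, 256, 0]) cube([36, 36, 349]);
  translate([304, 256, 0]) cube([36, 36, 349]);
}
translate([143, 1134, 0]) {
  translate([0, 0, 349]) cube([340, 292, 36]);
  cube([36, 36, 349]);
  translate([304, 0, 0]) cube([36, 36, 349]);
  translate([0, 256, 0]) cube([36, 36, 349]);
  translate([304, 256, 0]) cube([36, 36, 349]);
}
translate([106, 227, 684]) {
  cube([414, 540, 15]);
  translate([0, 0, 15]) cube([414, 15, 320]);
  translate([0, 525, 15]) cube([414, 15, 320]);
  translate([0, 15, 15]) cube([15, 510, 320]);
  translate([399, 15, 15]) cube([15, 510, 320]);
}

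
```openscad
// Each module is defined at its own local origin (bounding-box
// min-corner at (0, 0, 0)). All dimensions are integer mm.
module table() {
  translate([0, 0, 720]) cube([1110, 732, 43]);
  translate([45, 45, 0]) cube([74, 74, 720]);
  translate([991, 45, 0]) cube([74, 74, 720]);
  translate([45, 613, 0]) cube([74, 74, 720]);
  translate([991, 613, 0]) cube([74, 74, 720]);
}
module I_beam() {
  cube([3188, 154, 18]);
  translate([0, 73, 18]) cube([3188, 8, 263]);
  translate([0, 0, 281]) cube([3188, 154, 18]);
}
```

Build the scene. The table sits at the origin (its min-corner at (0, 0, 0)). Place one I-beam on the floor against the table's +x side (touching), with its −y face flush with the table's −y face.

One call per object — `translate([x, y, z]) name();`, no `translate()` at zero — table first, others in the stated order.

table();
translate([1110, 0, 0]) I_beam();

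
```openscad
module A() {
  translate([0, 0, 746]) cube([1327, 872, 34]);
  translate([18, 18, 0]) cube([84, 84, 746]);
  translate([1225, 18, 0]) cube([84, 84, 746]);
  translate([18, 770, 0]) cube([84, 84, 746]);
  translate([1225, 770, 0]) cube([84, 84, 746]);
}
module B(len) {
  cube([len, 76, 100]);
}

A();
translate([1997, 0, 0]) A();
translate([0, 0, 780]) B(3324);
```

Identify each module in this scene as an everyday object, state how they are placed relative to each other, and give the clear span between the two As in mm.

A is a table. B is a beam. A beam spans the tops of two tables. The clear span between the two tables is 670 mm.

Second table starts at x = 1997; first ends at x = 1327; clear span = 1997 − 1327 = 670 mm.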